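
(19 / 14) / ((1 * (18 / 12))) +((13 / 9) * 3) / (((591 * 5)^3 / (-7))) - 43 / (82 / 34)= -376003266852617 / 22216498266375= -16.92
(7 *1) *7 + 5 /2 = 103 /2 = 51.50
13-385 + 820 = 448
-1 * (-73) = 73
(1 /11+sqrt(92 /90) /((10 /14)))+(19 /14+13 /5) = 7 * sqrt(230) /75+3117 /770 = 5.46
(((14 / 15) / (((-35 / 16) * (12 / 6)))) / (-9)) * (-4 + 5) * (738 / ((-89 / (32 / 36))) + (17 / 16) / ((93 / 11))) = -0.17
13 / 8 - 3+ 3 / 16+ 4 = 45 / 16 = 2.81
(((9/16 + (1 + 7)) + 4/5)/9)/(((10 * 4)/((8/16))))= 749/57600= 0.01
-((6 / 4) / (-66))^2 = -1 / 1936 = -0.00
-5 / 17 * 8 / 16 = -5 / 34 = -0.15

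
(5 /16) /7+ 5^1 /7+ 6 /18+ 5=2047 /336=6.09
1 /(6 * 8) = 1 /48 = 0.02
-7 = -7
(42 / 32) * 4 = 21 / 4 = 5.25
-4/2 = -2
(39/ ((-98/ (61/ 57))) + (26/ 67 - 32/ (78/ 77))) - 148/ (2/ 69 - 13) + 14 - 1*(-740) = 3195283989797/ 4354538370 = 733.78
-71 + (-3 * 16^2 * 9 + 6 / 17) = -118705 / 17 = -6982.65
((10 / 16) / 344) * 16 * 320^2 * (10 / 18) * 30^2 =64000000 / 43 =1488372.09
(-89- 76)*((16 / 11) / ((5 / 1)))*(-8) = 384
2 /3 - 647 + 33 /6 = -3845 /6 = -640.83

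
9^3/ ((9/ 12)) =972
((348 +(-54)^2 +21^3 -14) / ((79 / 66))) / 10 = 412863 / 395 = 1045.22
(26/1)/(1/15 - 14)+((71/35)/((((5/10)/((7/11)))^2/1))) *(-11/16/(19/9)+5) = 620437/45980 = 13.49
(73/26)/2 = 73/52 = 1.40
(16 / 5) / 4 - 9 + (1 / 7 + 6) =-72 / 35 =-2.06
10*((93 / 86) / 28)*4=465 / 301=1.54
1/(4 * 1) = 1/4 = 0.25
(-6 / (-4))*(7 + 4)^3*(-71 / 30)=-94501 / 20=-4725.05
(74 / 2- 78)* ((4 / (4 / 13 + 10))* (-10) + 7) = -8569 / 67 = -127.90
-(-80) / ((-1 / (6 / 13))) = -480 / 13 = -36.92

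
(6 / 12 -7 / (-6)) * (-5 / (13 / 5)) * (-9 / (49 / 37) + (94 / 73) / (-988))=1501368625 / 68914482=21.79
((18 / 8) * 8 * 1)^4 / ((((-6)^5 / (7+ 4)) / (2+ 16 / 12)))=-495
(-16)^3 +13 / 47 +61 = -189632 / 47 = -4034.72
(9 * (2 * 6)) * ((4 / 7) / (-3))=-144 / 7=-20.57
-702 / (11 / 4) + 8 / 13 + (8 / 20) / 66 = -49657 / 195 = -254.65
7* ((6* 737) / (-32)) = -15477 / 16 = -967.31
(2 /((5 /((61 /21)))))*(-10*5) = -1220 /21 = -58.10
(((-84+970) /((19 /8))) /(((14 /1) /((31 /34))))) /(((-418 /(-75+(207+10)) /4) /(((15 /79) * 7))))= -234010320 /5333053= -43.88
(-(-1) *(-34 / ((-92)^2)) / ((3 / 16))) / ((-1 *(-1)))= -34 / 1587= -0.02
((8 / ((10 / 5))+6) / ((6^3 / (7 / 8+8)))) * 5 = 1775 / 864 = 2.05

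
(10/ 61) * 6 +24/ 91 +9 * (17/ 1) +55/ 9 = 8011348/ 49959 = 160.36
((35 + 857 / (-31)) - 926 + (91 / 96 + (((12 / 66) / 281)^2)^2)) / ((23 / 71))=-769589063822562501467 / 271662033430635936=-2832.89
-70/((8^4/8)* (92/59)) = -2065/23552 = -0.09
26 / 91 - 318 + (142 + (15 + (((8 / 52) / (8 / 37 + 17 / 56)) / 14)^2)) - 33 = -265813356044 / 1372196007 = -193.71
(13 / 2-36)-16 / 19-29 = -2255 / 38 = -59.34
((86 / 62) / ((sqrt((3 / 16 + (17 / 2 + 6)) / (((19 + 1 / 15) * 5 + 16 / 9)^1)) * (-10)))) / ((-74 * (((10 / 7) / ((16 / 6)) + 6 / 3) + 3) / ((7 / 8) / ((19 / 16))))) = 16856 * sqrt(205390) / 11907150375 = 0.00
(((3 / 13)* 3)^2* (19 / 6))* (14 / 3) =1197 / 169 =7.08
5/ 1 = 5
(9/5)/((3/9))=27/5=5.40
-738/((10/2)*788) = -0.19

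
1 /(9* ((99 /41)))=41 /891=0.05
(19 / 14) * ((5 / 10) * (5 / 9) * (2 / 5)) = 19 / 126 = 0.15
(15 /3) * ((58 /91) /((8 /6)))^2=37845 /33124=1.14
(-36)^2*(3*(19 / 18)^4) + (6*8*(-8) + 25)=4467.70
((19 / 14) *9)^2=29241 / 196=149.19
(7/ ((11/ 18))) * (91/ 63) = 182/ 11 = 16.55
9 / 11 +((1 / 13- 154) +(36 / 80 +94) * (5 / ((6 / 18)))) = 1263.65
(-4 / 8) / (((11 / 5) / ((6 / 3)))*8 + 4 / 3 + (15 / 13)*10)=-195 / 8452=-0.02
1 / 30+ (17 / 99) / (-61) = 0.03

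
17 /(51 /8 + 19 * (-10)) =-136 /1469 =-0.09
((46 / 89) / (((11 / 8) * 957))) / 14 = 184 / 6558321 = 0.00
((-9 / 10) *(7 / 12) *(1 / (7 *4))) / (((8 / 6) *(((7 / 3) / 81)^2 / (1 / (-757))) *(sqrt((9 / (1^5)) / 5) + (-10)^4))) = 332150625 / 148371997329304 - 1594323 *sqrt(5) / 11869759786344320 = 0.00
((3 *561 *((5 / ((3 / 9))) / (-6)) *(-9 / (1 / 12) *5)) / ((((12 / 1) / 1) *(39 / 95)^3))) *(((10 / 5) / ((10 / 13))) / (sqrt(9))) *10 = 4008228125 / 169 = 23717326.18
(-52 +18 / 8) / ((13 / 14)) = -1393 / 26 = -53.58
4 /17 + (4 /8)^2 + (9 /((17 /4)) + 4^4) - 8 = 17041 /68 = 250.60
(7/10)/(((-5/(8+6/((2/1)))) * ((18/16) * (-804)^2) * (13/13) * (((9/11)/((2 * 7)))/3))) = -5929/54541350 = -0.00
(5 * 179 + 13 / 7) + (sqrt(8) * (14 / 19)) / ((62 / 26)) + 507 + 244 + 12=1660.73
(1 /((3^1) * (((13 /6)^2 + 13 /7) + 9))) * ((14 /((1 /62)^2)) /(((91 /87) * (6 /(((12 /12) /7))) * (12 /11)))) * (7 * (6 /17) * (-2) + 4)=-19619776 /866099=-22.65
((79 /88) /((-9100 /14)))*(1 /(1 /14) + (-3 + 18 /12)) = -79 /4576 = -0.02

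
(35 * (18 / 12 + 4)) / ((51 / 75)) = 283.09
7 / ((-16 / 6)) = -21 / 8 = -2.62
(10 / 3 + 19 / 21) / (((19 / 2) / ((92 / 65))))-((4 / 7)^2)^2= 4668488 / 8895705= 0.52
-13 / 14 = -0.93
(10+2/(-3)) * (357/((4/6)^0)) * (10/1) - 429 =32891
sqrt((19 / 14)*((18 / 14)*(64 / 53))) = 12*sqrt(2014) / 371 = 1.45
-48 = -48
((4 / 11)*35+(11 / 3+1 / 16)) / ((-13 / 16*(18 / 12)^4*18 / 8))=-556096 / 312741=-1.78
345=345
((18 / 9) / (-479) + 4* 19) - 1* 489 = -197829 / 479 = -413.00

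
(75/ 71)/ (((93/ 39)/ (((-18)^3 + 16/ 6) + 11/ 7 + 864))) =-33877675/ 15407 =-2198.85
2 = 2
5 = 5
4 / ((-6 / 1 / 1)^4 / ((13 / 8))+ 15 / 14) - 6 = -871354 / 145347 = -5.99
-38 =-38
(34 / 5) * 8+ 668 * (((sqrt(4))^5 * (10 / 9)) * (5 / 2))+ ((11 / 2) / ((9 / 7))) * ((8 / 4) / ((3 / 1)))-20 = 8021029 / 135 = 59415.03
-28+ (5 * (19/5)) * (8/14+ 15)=267.86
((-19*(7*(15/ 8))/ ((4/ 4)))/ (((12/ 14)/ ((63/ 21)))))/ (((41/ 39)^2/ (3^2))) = -191166885/ 26896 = -7107.63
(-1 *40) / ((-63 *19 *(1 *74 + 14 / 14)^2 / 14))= 16 / 192375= 0.00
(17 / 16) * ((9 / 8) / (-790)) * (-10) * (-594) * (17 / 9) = -85833 / 5056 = -16.98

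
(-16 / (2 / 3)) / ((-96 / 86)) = 43 / 2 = 21.50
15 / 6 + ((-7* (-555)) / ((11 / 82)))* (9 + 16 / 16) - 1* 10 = 6371235 / 22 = 289601.59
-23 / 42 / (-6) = 23 / 252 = 0.09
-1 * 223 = -223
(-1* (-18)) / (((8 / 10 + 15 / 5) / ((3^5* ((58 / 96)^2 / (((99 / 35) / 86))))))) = 170870175 / 13376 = 12774.39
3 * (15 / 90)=1 / 2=0.50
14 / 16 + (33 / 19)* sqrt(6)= 7 / 8 + 33* sqrt(6) / 19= 5.13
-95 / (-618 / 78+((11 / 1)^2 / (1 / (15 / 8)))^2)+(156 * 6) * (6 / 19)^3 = 8656297157248 / 293690946047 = 29.47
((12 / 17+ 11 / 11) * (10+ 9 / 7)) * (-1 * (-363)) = 831633 / 119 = 6988.51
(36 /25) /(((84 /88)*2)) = 132 /175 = 0.75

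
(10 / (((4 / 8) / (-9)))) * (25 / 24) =-375 / 2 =-187.50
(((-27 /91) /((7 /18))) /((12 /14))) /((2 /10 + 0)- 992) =45 /50141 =0.00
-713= -713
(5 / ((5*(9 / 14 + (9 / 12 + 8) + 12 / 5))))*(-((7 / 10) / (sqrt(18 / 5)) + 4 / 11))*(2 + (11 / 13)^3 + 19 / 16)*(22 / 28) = -10267411*sqrt(10) / 348215712 -666715 / 7254494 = -0.19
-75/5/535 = -3/107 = -0.03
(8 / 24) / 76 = 1 / 228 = 0.00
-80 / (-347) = 80 / 347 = 0.23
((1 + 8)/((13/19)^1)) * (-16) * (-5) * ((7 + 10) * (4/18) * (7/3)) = 361760/39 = 9275.90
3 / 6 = 1 / 2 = 0.50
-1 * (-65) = 65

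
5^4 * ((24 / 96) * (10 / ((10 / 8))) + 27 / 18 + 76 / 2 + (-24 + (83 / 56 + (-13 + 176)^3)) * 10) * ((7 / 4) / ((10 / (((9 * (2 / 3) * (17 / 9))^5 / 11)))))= 71738512573565375 / 891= 80514604459669.33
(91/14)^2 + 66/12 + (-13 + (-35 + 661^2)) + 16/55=96122629/220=436921.04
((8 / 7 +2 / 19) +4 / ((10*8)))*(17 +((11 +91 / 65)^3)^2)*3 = 588396392024031 / 41562500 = 14156905.67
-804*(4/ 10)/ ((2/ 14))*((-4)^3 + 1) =709128/ 5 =141825.60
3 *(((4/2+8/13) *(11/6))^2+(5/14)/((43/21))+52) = 9832061/43602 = 225.50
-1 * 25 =-25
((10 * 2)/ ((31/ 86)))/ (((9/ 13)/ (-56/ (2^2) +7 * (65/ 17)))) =156520/ 153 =1023.01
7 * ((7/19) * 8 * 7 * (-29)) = -79576/19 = -4188.21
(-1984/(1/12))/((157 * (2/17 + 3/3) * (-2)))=202368/2983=67.84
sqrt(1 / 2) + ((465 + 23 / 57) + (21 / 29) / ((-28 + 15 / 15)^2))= sqrt(2) / 2 + 62314405 / 133893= 466.11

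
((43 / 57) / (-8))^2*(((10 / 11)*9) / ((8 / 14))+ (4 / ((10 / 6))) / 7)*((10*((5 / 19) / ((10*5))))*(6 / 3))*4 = 6957787 / 126754320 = 0.05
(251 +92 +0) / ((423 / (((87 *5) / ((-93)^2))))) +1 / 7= 1567654 / 8536563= 0.18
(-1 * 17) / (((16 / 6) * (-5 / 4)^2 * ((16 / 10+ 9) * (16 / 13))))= -663 / 2120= -0.31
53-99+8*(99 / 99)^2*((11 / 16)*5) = -37 / 2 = -18.50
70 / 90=7 / 9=0.78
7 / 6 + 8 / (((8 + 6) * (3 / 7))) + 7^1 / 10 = 16 / 5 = 3.20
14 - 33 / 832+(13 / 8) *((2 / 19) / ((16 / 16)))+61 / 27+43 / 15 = 41096651 / 2134080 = 19.26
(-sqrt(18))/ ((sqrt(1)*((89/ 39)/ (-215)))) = 25155*sqrt(2)/ 89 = 399.71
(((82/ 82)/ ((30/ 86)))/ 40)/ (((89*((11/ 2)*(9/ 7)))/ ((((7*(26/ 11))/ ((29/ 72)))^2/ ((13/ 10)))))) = 73627008/ 498120095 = 0.15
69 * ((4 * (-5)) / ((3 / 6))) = -2760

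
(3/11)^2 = 9/121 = 0.07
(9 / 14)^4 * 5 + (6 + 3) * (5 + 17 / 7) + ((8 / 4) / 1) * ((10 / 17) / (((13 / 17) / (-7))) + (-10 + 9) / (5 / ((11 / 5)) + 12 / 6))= 1325562223 / 23472176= 56.47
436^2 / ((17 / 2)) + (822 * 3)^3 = 254934602024 / 17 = 14996153060.24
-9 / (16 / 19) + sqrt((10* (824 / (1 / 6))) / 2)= -171 / 16 + 4* sqrt(1545)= 146.54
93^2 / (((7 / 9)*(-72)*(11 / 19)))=-164331 / 616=-266.77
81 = 81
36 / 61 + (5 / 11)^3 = 55541 / 81191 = 0.68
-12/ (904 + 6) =-6/ 455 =-0.01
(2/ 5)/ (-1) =-0.40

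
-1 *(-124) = 124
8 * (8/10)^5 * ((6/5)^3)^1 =1769472/390625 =4.53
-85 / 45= -17 / 9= -1.89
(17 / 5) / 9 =0.38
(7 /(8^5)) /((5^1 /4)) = 7 /40960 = 0.00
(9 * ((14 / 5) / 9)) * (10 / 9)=28 / 9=3.11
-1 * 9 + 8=-1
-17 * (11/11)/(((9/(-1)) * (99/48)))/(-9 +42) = 272/9801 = 0.03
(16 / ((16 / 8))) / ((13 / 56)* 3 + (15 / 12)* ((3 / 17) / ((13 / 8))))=99008 / 10299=9.61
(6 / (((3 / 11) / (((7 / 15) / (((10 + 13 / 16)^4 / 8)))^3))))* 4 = 4349972836881633640448 / 2425643736370176578570225733375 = 0.00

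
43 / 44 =0.98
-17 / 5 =-3.40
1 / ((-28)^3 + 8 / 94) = -47 / 1031740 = -0.00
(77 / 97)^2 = 5929 / 9409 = 0.63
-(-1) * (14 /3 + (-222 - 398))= -1846 /3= -615.33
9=9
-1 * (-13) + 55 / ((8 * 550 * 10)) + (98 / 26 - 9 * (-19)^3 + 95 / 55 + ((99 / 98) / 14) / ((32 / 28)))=86535834633 / 1401400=61749.56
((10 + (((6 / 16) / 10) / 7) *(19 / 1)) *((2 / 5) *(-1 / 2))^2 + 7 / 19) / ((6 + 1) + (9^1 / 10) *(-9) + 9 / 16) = -205483 / 142975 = -1.44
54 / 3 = 18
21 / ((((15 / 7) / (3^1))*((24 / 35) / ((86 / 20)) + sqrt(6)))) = -353976 / 451085 + 4439449*sqrt(6) / 902170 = 11.27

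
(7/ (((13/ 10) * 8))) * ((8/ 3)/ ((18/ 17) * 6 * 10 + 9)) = 1190/ 48087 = 0.02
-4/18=-2/9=-0.22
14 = 14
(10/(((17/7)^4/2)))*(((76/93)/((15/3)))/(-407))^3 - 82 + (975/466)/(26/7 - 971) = -82.00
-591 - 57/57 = -592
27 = 27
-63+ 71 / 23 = -1378 / 23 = -59.91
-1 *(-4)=4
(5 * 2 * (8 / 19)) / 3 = 80 / 57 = 1.40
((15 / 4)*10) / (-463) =-0.08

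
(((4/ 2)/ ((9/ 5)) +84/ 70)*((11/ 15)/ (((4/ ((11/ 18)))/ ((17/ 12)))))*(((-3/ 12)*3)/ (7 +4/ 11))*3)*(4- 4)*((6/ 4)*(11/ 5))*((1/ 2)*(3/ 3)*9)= 0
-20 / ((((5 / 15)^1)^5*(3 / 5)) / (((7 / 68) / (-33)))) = 4725 / 187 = 25.27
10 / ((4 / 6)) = 15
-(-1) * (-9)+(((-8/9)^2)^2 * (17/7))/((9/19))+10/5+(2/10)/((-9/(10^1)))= -1662247/413343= -4.02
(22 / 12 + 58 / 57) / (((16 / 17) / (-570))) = -27625 / 16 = -1726.56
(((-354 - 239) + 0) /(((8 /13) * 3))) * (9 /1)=-2890.88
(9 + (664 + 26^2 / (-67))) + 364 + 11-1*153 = 59289 / 67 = 884.91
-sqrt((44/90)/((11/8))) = -4 * sqrt(5)/15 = -0.60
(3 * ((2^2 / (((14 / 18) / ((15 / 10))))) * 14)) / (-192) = -27 / 16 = -1.69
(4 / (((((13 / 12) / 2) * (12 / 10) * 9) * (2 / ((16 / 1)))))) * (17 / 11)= 10880 / 1287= 8.45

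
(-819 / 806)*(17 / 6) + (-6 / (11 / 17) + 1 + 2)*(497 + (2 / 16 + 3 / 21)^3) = -16988546751 / 5444096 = -3120.55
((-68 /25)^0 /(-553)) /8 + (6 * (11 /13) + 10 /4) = 435751 /57512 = 7.58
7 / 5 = 1.40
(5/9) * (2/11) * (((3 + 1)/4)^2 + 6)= 70/99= 0.71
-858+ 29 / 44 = -37723 / 44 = -857.34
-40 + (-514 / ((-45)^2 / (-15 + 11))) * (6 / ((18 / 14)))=-214216 / 6075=-35.26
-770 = -770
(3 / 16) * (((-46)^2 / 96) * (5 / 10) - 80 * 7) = -26351 / 256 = -102.93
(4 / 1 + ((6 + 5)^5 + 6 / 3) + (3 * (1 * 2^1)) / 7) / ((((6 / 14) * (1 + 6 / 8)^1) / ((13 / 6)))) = 29312530 / 63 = 465278.25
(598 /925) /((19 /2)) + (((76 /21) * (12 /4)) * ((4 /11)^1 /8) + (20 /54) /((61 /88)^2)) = 181146708914 /135959479425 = 1.33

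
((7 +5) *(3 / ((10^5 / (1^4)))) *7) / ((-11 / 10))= -0.00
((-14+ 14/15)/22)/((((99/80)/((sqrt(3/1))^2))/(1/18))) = -0.08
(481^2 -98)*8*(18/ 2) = 16650936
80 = 80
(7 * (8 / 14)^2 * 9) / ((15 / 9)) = 432 / 35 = 12.34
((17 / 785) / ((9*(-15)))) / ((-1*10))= 17 / 1059750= 0.00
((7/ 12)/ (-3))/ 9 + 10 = 3233/ 324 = 9.98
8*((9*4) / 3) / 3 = 32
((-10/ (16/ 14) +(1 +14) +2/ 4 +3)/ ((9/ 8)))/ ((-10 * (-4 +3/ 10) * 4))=13/ 222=0.06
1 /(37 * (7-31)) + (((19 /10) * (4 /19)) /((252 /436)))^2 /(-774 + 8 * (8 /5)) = -19621897 /11178450360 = -0.00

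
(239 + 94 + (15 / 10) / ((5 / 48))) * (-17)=-29529 / 5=-5905.80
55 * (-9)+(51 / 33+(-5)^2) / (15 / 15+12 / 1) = -70493 / 143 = -492.96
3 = 3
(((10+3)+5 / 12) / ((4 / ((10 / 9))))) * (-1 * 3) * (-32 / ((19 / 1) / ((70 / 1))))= 225400 / 171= 1318.13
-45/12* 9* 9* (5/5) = -1215/4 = -303.75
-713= -713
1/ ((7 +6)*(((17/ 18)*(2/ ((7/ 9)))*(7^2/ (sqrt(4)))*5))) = 2/ 7735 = 0.00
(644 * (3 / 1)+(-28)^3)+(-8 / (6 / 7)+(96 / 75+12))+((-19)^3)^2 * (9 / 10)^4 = 925403594123 / 30000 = 30846786.47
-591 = -591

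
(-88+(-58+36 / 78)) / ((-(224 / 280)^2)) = 227.40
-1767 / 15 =-589 / 5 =-117.80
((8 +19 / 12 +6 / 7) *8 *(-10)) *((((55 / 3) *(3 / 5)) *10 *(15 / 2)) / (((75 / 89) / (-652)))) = 11195922320 / 21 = 533139158.10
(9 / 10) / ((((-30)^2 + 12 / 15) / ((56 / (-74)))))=-63 / 83324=-0.00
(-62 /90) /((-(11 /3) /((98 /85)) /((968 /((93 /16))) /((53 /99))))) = 1517824 /22525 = 67.38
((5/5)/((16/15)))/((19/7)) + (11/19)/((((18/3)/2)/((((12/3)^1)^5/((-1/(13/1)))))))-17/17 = -2343509/912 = -2569.64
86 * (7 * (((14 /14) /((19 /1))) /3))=602 /57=10.56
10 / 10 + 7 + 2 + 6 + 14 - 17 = 13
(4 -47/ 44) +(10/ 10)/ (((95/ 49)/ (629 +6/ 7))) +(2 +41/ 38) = 1383097/ 4180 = 330.88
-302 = -302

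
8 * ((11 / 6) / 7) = 44 / 21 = 2.10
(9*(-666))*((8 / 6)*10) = -79920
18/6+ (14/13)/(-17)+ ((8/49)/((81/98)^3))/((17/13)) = 3.16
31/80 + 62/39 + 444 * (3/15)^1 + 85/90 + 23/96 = 344303/3744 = 91.96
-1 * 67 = -67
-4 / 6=-2 / 3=-0.67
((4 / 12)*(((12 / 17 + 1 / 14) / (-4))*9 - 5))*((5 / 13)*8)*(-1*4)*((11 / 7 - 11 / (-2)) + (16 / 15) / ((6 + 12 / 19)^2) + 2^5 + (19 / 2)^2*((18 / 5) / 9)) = 115053117500 / 55260387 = 2082.02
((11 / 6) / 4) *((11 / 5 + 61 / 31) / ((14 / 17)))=60401 / 26040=2.32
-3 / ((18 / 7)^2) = -49 / 108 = -0.45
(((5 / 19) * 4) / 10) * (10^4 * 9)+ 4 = 180076 / 19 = 9477.68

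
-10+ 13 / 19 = -177 / 19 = -9.32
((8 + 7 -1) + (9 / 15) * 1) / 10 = 73 / 50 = 1.46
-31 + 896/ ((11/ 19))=16683/ 11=1516.64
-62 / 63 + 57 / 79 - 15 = -75962 / 4977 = -15.26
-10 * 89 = -890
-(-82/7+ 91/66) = 4775/462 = 10.34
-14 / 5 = -2.80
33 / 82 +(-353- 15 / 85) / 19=-25351 / 1394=-18.19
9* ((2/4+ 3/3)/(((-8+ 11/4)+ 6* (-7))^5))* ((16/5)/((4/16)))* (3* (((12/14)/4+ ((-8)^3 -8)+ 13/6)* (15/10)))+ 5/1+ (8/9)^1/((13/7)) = 1484817300755/270935176239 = 5.48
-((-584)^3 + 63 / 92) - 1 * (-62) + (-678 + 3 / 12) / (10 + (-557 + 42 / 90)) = 150222304164277 / 754216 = 199176766.56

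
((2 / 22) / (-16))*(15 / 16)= -0.01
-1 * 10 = -10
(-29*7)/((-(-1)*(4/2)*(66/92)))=-4669/33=-141.48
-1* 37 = -37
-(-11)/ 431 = 11/ 431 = 0.03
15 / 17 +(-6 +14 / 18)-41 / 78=-19355 / 3978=-4.87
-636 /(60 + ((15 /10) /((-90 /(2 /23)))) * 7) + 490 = 374410 /781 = 479.40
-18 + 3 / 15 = -89 / 5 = -17.80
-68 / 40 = -17 / 10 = -1.70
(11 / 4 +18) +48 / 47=21.77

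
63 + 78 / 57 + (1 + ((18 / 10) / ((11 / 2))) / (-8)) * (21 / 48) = 4333023 / 66880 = 64.79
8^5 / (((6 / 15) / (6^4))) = 106168320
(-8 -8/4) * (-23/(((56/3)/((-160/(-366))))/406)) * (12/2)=800400/61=13121.31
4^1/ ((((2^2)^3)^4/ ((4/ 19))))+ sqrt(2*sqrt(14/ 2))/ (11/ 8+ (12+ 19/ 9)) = 1/ 19922944+ 72*sqrt(2)*7^(1/ 4)/ 1115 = 0.15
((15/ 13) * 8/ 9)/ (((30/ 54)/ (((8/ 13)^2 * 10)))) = 15360/ 2197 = 6.99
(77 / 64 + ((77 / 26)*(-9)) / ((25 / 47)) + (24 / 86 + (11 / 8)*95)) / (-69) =-73338979 / 61713600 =-1.19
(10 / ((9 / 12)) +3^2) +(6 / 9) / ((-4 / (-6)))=70 / 3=23.33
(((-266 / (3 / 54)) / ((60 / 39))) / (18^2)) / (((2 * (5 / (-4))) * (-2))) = -1729 / 900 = -1.92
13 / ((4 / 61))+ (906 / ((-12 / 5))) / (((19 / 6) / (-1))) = 24127 / 76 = 317.46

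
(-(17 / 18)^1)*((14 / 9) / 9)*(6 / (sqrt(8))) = -0.35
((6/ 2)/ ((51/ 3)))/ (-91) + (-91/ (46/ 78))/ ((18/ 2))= -1830308/ 106743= -17.15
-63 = -63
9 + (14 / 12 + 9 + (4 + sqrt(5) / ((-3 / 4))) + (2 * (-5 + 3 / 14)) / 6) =151 / 7 - 4 * sqrt(5) / 3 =18.59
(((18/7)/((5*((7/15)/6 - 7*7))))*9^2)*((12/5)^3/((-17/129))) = 89.32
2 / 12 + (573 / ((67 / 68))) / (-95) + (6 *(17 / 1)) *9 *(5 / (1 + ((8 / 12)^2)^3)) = 127607597633 / 30284670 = 4213.60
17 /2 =8.50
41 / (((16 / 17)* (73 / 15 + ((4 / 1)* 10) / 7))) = 73185 / 17776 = 4.12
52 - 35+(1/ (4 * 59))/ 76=304913/ 17936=17.00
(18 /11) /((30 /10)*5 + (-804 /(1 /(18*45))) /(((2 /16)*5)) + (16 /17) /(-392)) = -14994 /9547561969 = -0.00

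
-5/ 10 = -1/ 2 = -0.50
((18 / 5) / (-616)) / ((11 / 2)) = -9 / 8470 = -0.00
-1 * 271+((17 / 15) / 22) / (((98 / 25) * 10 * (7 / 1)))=-271.00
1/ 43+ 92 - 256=-7051/ 43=-163.98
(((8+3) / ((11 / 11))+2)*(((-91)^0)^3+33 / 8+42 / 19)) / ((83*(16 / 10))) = 72475 / 100928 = 0.72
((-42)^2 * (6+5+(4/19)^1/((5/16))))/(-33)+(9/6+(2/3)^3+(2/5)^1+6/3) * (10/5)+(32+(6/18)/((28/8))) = -115248839/197505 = -583.52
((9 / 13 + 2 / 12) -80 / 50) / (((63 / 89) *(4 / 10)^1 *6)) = -25721 / 58968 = -0.44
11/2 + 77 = 165/2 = 82.50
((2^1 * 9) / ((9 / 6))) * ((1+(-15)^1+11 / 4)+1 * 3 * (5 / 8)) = -225 / 2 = -112.50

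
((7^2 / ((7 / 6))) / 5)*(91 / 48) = 637 / 40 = 15.92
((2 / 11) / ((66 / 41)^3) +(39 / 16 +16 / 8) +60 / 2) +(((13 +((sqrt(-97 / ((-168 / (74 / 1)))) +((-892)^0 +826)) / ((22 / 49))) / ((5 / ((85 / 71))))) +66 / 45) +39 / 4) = 119 * sqrt(75369) / 9372 +1122063669623 / 2245343760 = 503.21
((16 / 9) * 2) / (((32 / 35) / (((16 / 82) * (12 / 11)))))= 1120 / 1353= 0.83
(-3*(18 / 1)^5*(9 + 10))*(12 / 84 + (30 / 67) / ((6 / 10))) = -44913141792 / 469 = -95763628.55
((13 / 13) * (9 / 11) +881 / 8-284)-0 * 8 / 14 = -15229 / 88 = -173.06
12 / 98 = 6 / 49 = 0.12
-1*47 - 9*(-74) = 619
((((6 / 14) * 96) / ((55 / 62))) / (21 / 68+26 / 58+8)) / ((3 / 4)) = 46949376 / 6648565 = 7.06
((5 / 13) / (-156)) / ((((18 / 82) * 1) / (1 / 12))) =-0.00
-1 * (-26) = 26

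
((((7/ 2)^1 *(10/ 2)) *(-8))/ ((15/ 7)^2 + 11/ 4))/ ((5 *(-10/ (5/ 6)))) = 1372/ 4317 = 0.32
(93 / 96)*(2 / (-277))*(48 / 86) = -93 / 23822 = -0.00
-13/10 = -1.30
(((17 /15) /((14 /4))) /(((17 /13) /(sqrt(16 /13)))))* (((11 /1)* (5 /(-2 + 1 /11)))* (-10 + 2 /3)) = 3872* sqrt(13) /189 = 73.87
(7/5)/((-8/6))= -21/20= -1.05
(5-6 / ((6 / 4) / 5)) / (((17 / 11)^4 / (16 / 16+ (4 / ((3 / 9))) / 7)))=-4172685 / 584647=-7.14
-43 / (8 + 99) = -43 / 107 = -0.40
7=7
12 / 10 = 6 / 5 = 1.20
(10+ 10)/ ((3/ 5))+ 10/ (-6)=95/ 3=31.67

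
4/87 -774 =-67334/87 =-773.95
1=1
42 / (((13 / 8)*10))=168 / 65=2.58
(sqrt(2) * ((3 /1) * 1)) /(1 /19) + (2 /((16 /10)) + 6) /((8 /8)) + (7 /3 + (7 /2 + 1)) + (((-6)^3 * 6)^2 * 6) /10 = 57 * sqrt(2) + 60467021 /60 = 1007864.29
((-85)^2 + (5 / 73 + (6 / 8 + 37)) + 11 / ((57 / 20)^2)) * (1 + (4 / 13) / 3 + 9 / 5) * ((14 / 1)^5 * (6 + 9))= 524463591961879472 / 3083301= 170098083827.00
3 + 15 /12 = 4.25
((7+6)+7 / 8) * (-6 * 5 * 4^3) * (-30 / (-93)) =-266400 / 31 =-8593.55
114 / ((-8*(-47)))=57 / 188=0.30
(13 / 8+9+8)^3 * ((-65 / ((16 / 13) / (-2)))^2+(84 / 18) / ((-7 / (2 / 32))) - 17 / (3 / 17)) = 2341554855293 / 32768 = 71458583.23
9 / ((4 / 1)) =9 / 4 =2.25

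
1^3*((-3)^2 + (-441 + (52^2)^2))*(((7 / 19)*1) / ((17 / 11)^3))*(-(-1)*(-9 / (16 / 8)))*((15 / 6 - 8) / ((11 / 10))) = 1532661779880 / 93347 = 16418972.01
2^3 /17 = 8 /17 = 0.47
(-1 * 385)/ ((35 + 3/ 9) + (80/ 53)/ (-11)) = -10.94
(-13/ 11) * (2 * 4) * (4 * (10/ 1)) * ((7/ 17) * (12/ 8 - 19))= 509600/ 187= 2725.13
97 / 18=5.39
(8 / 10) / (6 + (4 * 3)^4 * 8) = 2 / 414735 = 0.00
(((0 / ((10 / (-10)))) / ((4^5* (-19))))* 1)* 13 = 0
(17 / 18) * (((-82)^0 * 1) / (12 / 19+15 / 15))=323 / 558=0.58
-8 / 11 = -0.73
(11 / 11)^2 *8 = 8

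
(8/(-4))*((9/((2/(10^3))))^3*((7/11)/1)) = -1275750000000/11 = -115977272727.27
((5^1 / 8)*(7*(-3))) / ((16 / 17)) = -1785 / 128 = -13.95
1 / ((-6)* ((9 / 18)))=-1 / 3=-0.33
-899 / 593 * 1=-899 / 593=-1.52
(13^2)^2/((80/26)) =371293/40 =9282.32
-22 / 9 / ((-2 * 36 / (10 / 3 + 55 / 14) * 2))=3355 / 27216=0.12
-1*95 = -95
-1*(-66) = 66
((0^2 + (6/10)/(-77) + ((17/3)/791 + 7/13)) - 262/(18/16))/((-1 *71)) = 1182686623/361396035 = 3.27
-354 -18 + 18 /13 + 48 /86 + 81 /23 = -366.54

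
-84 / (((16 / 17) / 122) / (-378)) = 4115853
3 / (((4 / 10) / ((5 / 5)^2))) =15 / 2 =7.50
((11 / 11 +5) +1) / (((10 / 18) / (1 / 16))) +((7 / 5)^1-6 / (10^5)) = 27343 / 12500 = 2.19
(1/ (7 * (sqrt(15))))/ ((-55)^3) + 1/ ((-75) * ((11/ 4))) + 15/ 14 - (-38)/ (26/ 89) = 19691197/ 150150 - sqrt(15)/ 17469375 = 131.14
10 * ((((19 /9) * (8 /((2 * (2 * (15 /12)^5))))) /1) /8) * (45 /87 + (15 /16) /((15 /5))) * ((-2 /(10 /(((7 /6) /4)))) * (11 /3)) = -450604 /1468125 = -0.31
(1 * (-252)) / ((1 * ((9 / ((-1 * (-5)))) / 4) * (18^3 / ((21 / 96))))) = -245 / 11664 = -0.02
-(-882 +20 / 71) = 62602 / 71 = 881.72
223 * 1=223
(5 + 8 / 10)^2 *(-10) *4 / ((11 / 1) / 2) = -13456 / 55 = -244.65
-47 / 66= -0.71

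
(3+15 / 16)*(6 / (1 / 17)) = 3213 / 8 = 401.62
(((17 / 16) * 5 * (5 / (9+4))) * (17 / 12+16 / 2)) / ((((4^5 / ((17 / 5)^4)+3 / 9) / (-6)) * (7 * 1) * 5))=-2406657615 / 5834253152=-0.41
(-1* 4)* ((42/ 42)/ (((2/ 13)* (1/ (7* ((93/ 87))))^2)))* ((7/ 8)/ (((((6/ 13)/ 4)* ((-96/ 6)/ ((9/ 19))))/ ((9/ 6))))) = 501356583/ 1022656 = 490.25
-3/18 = -1/6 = -0.17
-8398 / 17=-494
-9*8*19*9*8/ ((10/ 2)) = -98496/ 5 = -19699.20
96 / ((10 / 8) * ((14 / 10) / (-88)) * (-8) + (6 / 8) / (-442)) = 1867008 / 3061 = 609.93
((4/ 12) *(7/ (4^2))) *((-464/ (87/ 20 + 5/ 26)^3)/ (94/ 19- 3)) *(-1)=67790632000/ 182840614251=0.37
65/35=13/7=1.86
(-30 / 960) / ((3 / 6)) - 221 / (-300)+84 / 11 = 109699 / 13200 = 8.31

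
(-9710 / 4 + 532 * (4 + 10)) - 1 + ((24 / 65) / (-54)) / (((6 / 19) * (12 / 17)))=26427506 / 5265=5019.47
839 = 839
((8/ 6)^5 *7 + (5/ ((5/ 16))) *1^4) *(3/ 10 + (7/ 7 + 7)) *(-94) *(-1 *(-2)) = -86258912/ 1215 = -70994.99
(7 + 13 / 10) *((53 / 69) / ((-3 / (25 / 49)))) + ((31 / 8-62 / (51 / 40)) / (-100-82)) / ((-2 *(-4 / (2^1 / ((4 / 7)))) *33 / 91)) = -382427069 / 485565696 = -0.79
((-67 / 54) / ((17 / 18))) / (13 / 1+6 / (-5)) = -335 / 3009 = -0.11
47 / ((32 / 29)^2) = 38.60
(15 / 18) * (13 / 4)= 65 / 24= 2.71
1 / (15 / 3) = 1 / 5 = 0.20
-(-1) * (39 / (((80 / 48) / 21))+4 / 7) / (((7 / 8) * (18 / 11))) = 757636 / 2205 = 343.60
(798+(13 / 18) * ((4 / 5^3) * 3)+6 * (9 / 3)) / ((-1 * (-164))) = 153013 / 30750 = 4.98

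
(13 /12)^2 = 169 /144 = 1.17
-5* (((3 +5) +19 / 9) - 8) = -10.56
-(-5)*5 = 25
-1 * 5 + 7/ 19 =-88/ 19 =-4.63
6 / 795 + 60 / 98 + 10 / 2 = 5.62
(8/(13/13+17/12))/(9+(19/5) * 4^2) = 480/10121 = 0.05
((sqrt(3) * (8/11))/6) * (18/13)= 0.29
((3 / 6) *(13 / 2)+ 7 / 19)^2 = 75625 / 5776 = 13.09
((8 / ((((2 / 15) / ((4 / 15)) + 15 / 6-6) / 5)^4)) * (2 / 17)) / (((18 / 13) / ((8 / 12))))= 3.50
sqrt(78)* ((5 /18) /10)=sqrt(78) /36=0.25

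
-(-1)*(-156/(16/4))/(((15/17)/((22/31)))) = -4862/155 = -31.37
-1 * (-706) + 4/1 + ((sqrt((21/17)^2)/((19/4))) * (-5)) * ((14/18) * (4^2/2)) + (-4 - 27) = 650111/969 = 670.91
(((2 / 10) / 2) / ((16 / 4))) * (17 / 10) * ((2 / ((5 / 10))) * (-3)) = -51 / 100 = -0.51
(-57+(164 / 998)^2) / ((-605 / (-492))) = -6979675836 / 150645605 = -46.33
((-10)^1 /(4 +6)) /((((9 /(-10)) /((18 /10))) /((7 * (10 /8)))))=35 /2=17.50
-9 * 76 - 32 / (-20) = -3412 / 5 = -682.40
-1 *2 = -2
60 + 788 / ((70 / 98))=5816 / 5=1163.20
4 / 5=0.80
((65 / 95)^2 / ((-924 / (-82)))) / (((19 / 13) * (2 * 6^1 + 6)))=90077 / 57039444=0.00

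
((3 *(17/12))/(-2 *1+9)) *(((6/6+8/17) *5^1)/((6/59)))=7375/168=43.90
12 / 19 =0.63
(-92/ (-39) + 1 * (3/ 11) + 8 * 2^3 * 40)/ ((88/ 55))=5496845/ 3432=1601.64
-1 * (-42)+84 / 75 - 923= -21997 / 25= -879.88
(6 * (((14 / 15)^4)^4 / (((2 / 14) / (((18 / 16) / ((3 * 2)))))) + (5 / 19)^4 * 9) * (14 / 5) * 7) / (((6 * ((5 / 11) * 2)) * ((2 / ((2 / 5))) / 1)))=73569580433367310437184193 / 35666731055202484130859375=2.06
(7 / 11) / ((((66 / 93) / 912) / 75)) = 61333.88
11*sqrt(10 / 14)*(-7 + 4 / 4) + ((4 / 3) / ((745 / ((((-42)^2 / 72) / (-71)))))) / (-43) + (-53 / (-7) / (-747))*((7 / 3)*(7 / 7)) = -66*sqrt(35) / 7-120474499 / 5097120885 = -55.80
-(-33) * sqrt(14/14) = 33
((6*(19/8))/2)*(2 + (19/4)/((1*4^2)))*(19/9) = 17689/512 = 34.55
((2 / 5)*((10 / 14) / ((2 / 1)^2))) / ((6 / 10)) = 5 / 42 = 0.12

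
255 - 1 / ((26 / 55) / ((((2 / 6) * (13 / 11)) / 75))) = 22949 / 90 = 254.99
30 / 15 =2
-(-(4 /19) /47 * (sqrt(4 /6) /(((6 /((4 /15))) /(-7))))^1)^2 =-6272 /4844502675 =-0.00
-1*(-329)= 329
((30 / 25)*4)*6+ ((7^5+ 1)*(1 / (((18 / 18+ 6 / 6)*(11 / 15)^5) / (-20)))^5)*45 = -8681351659490341177145196399314861494896 / 49248663379038055473559205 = -176275883726530.26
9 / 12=3 / 4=0.75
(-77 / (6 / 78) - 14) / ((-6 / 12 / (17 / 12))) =17255 / 6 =2875.83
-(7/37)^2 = -49/1369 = -0.04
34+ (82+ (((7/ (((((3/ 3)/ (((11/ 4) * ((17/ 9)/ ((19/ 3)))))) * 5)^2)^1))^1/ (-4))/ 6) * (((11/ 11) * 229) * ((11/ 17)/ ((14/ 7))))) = 7199901719/ 62380800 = 115.42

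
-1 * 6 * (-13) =78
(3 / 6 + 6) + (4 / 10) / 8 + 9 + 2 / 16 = 627 / 40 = 15.68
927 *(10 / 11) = 842.73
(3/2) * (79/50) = 2.37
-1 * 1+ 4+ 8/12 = 11/3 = 3.67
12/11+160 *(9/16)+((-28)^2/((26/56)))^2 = 5300962682/1859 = 2851513.01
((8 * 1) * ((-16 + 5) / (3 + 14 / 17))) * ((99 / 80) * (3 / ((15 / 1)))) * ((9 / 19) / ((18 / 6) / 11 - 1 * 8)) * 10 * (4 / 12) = 35937 / 30875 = 1.16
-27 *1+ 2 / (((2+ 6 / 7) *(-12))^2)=-777551 / 28800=-27.00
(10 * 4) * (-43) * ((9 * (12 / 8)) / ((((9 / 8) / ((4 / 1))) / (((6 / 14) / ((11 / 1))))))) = -247680 / 77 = -3216.62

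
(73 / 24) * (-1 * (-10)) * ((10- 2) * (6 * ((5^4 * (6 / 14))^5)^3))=3827377826706442423538357000000000000000.00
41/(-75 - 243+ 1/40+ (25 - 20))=-1640/12519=-0.13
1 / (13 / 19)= 19 / 13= 1.46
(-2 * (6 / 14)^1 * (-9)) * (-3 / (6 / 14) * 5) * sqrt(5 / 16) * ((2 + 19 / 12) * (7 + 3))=-5408.49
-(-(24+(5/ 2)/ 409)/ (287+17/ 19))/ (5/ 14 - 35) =-2611721/ 1085056550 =-0.00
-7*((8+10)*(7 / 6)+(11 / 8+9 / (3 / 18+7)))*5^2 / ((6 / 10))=-7112875 / 1032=-6892.32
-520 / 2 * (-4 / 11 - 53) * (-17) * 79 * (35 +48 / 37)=-275272910380 / 407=-676346217.15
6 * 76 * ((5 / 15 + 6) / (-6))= -1444 / 3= -481.33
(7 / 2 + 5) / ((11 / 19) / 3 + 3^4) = 0.10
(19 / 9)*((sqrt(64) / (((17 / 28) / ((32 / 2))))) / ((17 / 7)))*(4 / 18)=953344 / 23409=40.73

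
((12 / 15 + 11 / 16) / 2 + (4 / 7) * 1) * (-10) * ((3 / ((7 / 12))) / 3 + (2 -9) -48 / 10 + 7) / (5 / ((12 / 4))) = 119313 / 4900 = 24.35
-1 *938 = -938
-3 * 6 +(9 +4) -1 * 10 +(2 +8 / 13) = -161 / 13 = -12.38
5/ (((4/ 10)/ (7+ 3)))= 125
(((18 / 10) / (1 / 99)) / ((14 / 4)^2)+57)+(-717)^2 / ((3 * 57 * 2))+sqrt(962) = sqrt(962)+14660747 / 9310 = 1605.75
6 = 6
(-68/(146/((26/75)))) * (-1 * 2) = 1768/5475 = 0.32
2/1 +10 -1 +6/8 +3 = 59/4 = 14.75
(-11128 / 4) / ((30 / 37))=-51467 / 15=-3431.13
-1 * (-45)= 45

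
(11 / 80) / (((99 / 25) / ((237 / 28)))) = 395 / 1344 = 0.29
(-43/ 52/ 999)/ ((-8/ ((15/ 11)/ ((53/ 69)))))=4945/ 26920608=0.00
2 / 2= 1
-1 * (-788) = 788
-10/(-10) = 1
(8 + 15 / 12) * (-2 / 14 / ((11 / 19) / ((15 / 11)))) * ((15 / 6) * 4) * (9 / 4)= -70.03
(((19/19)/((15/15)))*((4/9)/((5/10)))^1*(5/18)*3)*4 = 80/27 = 2.96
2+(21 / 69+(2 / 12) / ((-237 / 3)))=25099 / 10902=2.30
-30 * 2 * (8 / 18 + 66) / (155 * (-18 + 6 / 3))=299 / 186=1.61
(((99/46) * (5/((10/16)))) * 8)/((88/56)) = 2016/23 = 87.65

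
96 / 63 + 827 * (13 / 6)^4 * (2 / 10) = 165408749 / 45360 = 3646.58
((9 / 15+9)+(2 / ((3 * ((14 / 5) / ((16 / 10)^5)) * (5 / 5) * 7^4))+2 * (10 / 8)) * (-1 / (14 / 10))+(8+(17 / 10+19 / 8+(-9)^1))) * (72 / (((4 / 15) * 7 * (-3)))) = -11529235743 / 82354300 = -140.00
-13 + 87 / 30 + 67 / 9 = -2.66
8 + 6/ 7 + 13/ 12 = 835/ 84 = 9.94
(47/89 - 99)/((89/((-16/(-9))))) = -140224/71289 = -1.97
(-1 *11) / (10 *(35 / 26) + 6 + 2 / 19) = -0.56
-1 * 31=-31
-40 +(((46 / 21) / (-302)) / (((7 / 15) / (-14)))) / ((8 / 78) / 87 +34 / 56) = -345948160 / 8726743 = -39.64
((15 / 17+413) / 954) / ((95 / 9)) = 3518 / 85595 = 0.04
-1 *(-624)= 624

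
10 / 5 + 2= 4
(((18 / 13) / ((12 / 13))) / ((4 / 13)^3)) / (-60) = -2197 / 2560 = -0.86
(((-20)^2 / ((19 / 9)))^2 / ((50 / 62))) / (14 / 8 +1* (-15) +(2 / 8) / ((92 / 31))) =-394260480 / 116603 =-3381.22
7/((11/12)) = 84/11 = 7.64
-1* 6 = -6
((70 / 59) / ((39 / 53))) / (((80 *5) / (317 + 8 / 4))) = 118349 / 92040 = 1.29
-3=-3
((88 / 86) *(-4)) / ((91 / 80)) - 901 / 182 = -66903 / 7826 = -8.55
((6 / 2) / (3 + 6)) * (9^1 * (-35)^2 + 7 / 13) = 143332 / 39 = 3675.18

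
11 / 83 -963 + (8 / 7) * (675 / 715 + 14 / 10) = -398876726 / 415415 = -960.19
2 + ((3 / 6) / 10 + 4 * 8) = 681 / 20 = 34.05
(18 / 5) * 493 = 8874 / 5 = 1774.80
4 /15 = 0.27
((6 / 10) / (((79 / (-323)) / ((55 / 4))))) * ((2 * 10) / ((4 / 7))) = -373065 / 316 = -1180.59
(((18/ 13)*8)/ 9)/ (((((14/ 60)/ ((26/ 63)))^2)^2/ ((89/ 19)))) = 500564480000/ 8872028739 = 56.42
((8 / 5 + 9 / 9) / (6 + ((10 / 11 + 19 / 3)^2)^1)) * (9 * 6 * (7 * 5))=84.07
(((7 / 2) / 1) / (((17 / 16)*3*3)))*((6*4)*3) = 448 / 17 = 26.35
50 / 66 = 25 / 33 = 0.76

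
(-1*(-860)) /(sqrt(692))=430*sqrt(173) /173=32.69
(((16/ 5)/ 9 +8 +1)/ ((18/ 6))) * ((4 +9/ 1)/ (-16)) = -5473/ 2160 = -2.53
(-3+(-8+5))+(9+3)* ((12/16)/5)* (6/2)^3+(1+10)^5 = 805468/5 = 161093.60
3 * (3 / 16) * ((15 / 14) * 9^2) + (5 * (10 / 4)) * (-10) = -17065 / 224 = -76.18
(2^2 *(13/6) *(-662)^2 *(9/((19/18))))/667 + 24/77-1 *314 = 47071578710/975821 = 48237.92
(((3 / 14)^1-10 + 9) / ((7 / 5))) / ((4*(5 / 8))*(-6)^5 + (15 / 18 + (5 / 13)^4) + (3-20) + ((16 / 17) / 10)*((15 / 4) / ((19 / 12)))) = 1522158495 / 52768539677441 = 0.00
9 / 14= 0.64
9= 9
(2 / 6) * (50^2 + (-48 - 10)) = 814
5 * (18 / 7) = 90 / 7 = 12.86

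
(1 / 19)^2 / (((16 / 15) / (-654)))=-4905 / 2888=-1.70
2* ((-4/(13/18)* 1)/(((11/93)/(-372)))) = 4981824/143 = 34837.93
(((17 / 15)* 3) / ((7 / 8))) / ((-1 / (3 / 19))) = -408 / 665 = -0.61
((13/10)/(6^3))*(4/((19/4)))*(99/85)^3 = 0.01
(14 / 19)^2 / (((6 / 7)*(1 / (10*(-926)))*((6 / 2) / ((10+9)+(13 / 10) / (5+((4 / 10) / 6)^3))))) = -516179274835 / 13707531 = -37656.62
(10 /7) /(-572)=-5 /2002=-0.00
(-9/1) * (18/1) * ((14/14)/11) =-162/11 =-14.73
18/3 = 6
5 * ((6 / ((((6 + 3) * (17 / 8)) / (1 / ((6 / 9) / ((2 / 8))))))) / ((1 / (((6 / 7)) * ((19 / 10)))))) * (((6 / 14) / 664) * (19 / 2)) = 3249 / 553112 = 0.01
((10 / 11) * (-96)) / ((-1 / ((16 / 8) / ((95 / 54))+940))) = 1560576 / 19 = 82135.58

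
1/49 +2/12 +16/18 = 949/882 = 1.08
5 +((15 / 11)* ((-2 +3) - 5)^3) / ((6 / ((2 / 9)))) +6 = 769 / 99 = 7.77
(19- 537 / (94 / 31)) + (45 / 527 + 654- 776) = -13871153 / 49538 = -280.01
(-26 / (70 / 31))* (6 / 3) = -23.03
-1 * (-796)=796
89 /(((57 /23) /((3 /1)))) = 2047 /19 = 107.74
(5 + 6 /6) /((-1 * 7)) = -6 /7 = -0.86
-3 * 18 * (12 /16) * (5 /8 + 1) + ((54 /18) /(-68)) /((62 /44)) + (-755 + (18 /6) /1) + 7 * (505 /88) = -72130759 /92752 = -777.67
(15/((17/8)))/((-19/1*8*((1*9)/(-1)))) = 5/969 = 0.01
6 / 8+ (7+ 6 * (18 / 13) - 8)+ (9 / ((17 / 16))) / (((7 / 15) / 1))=162181 / 6188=26.21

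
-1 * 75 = -75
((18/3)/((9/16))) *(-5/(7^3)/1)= -160/1029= -0.16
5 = 5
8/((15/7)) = 56/15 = 3.73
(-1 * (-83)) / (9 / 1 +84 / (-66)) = 913 / 85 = 10.74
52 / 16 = 13 / 4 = 3.25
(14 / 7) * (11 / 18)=11 / 9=1.22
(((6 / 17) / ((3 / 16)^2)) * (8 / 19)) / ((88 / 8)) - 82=-869942 / 10659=-81.62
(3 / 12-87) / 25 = -347 / 100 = -3.47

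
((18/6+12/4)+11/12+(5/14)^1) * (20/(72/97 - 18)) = -296335/35154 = -8.43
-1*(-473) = 473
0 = 0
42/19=2.21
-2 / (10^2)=-1 / 50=-0.02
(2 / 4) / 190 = 1 / 380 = 0.00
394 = 394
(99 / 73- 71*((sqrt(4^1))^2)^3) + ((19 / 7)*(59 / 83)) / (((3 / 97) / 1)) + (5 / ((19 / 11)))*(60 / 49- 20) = -76738222714 / 16922787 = -4534.61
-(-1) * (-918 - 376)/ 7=-1294/ 7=-184.86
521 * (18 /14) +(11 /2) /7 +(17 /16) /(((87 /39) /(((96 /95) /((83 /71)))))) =2148253729 /3201310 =671.05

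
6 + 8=14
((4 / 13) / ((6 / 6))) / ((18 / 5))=10 / 117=0.09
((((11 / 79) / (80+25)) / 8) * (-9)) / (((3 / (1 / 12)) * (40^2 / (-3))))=11 / 141568000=0.00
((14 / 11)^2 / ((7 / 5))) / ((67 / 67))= 140 / 121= 1.16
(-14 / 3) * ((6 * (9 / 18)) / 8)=-7 / 4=-1.75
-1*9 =-9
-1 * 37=-37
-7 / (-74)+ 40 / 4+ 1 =821 / 74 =11.09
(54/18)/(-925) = -3/925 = -0.00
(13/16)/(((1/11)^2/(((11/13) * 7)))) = 9317/16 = 582.31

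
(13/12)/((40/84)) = 91/40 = 2.28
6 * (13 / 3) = 26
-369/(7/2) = -738/7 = -105.43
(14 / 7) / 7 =2 / 7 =0.29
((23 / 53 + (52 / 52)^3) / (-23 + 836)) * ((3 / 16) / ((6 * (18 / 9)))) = 19 / 689424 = 0.00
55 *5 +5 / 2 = 555 / 2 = 277.50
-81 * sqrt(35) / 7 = -68.46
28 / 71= 0.39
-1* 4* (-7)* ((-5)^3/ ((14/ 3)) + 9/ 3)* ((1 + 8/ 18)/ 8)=-481/ 4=-120.25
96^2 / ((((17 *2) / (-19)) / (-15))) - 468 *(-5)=1353060 / 17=79591.76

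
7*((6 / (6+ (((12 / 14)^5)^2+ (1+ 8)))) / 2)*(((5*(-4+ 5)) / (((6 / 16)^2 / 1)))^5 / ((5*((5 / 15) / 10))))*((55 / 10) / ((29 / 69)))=1678606316216306892800000 / 272566362040353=6158523390.97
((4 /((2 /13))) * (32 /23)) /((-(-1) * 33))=832 /759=1.10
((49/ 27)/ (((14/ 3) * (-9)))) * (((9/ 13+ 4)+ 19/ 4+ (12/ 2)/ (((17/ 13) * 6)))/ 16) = -63161/ 2291328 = -0.03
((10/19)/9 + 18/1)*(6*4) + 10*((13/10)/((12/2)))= 49655/114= 435.57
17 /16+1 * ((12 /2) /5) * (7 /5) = 1097 /400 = 2.74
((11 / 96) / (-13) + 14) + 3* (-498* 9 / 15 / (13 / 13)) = -882.41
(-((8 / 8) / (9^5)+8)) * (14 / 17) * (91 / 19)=-601828682 / 19072827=-31.55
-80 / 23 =-3.48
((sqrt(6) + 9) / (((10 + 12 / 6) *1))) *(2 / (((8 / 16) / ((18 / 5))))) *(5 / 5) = 6 *sqrt(6) / 5 + 54 / 5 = 13.74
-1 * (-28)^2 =-784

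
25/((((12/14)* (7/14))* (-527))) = -175/1581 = -0.11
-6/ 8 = -3/ 4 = -0.75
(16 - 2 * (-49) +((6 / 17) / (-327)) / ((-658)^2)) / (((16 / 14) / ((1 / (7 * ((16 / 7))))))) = 45730090643 / 7335152384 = 6.23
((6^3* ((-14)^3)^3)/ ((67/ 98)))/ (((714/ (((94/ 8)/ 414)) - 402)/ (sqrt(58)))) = -3425932133535744* sqrt(58)/ 12992305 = -2008198068.40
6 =6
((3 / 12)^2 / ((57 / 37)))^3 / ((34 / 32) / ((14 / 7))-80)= -50653 / 60281062272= -0.00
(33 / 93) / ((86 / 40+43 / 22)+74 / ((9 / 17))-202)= -21780 / 3567263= -0.01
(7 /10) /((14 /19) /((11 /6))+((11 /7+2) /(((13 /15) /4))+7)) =133133 /4542770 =0.03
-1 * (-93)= 93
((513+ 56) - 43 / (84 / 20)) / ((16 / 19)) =111473 / 168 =663.53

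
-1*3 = -3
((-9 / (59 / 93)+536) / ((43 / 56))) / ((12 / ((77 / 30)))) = 145.35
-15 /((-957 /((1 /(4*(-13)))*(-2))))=5 /8294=0.00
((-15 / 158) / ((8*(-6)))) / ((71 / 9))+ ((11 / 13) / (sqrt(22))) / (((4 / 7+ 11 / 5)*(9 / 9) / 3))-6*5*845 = -4550020755 / 179488+ 105*sqrt(22) / 2522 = -25349.80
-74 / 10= -37 / 5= -7.40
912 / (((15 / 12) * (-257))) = -3648 / 1285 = -2.84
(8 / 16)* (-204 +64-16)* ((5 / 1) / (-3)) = 130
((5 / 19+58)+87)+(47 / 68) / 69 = 12950813 / 89148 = 145.27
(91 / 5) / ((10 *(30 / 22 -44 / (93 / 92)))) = -93093 / 2156650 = -0.04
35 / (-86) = -0.41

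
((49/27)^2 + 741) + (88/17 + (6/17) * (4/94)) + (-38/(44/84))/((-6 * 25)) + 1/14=98939703131/131912550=750.04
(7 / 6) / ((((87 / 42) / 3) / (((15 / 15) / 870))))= 49 / 25230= 0.00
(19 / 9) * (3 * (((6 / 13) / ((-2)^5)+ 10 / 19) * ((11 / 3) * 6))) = 22253 / 312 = 71.32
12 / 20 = 3 / 5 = 0.60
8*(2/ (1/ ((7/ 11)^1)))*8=896/ 11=81.45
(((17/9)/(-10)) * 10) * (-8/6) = 68/27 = 2.52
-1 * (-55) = 55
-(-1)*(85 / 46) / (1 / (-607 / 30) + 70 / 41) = 1.11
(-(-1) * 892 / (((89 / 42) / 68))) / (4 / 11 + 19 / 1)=9341024 / 6319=1478.24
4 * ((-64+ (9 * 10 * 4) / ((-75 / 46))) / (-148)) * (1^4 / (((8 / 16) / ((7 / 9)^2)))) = 9.31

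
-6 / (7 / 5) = -30 / 7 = -4.29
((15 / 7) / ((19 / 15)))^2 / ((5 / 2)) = 20250 / 17689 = 1.14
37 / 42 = 0.88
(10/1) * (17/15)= 34/3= 11.33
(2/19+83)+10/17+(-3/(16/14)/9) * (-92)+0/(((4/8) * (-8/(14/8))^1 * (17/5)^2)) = 214201/1938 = 110.53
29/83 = 0.35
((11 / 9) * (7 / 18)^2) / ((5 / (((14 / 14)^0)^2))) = 539 / 14580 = 0.04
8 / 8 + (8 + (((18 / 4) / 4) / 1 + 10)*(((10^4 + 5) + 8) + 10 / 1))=892119 / 8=111514.88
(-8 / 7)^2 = 1.31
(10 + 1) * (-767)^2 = 6471179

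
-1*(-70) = 70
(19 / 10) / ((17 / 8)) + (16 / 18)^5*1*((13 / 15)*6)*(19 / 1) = 55.72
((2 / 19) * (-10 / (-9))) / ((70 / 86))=172 / 1197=0.14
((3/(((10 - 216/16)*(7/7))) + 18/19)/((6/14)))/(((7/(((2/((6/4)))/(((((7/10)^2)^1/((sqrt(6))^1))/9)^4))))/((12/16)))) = 94478400000000/766718533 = 123224.36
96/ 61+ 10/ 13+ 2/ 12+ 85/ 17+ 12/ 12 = 40489/ 4758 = 8.51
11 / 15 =0.73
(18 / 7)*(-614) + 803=-775.86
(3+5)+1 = 9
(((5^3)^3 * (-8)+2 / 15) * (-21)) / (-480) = -820312493 / 1200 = -683593.74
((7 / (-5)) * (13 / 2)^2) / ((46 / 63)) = -74529 / 920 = -81.01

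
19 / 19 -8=-7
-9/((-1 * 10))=9/10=0.90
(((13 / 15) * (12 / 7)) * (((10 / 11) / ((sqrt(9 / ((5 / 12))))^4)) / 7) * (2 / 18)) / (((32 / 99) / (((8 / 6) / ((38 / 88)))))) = 3575 / 8144388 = 0.00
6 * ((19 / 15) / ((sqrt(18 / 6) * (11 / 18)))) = 228 * sqrt(3) / 55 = 7.18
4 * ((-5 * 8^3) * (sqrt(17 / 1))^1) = -10240 * sqrt(17) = -42220.60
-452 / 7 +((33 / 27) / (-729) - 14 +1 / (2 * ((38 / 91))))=-270076295 / 3490452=-77.38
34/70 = 17/35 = 0.49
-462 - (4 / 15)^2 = -103966 / 225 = -462.07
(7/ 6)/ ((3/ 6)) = 7/ 3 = 2.33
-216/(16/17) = -459/2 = -229.50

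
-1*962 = -962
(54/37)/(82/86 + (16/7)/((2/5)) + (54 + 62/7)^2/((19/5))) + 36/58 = 27962051724/44948968963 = 0.62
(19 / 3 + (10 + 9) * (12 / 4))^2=36100 / 9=4011.11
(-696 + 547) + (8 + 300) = 159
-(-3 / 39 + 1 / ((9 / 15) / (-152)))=9883 / 39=253.41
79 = 79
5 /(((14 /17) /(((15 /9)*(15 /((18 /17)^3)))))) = 127.87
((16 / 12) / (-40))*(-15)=1 / 2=0.50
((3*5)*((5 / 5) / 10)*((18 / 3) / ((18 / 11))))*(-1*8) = -44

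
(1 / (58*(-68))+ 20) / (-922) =-78879 / 3636368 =-0.02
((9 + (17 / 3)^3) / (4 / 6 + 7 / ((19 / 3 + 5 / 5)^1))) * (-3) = -113432 / 321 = -353.37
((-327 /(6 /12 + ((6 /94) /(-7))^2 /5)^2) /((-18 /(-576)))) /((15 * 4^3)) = -12770564348290 /292922335729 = -43.60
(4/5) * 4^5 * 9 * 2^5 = 1179648/5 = 235929.60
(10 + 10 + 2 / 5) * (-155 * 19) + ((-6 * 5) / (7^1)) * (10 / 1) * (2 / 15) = -420586 / 7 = -60083.71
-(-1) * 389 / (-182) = -389 / 182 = -2.14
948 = 948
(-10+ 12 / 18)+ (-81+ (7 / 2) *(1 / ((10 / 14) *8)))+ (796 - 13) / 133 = -2675969 / 31920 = -83.83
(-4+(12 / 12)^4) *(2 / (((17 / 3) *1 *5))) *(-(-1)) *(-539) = 114.14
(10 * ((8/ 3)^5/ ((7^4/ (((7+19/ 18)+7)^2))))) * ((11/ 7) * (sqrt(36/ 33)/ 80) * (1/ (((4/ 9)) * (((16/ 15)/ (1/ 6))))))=5875280 * sqrt(33)/ 36756909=0.92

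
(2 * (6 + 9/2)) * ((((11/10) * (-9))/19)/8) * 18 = -18711/760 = -24.62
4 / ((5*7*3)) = 4 / 105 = 0.04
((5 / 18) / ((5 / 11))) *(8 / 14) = 22 / 63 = 0.35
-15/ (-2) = 15/ 2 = 7.50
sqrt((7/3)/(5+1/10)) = 0.68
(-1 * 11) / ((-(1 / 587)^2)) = 3790259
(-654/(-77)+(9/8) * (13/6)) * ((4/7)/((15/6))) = 2.50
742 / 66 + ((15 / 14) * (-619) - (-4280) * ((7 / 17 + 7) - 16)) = -37409.62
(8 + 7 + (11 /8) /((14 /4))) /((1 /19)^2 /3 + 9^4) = 466773 /198955792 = 0.00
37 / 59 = 0.63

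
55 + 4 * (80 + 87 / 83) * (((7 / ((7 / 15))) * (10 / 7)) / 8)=76640 / 83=923.37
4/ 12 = 1/ 3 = 0.33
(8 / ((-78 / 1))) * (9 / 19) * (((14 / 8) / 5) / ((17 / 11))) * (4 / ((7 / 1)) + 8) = -396 / 4199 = -0.09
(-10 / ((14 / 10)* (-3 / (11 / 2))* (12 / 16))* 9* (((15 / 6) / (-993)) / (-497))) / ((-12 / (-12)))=2750 / 3454647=0.00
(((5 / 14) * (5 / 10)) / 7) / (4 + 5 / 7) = 5 / 924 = 0.01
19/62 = 0.31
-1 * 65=-65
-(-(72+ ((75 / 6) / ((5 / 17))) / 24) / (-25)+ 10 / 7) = -36787 / 8400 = -4.38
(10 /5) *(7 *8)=112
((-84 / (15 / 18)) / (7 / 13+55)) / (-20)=819 / 9025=0.09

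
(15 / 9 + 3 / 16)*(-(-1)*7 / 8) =623 / 384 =1.62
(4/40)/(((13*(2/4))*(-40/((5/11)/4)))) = -1/22880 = -0.00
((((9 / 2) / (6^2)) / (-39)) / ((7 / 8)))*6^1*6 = -12 / 91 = -0.13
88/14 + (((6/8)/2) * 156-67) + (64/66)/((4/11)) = 19/42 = 0.45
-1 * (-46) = 46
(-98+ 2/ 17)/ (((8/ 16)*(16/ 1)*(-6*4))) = 26/ 51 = 0.51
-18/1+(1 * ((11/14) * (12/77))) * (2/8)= -1761/98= -17.97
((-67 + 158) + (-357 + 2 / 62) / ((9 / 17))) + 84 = -139297 / 279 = -499.27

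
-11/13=-0.85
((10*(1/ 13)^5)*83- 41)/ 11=-3.73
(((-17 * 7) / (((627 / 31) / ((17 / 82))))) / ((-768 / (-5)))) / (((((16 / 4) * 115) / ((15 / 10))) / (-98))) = 0.00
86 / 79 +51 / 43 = 7727 / 3397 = 2.27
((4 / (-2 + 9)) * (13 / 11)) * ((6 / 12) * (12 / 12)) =26 / 77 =0.34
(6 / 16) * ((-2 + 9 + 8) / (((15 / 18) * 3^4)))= 1 / 12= 0.08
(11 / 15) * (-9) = -33 / 5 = -6.60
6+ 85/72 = 517/72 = 7.18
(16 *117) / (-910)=-72 / 35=-2.06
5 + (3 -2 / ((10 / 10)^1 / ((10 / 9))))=52 / 9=5.78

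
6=6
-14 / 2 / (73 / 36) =-252 / 73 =-3.45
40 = 40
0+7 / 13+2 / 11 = 0.72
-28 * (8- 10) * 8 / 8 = 56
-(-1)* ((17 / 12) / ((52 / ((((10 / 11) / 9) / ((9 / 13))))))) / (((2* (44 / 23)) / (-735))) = -478975 / 627264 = -0.76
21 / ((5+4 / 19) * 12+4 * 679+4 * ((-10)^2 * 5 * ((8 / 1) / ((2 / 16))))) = 0.00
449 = 449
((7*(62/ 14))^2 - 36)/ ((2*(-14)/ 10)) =-4625/ 14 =-330.36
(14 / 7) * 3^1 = 6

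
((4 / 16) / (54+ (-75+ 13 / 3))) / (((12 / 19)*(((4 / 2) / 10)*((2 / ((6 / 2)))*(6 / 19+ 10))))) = -1083 / 62720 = -0.02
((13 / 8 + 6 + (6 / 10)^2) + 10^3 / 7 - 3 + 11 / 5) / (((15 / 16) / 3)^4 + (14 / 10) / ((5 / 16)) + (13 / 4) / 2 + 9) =1720803328 / 173345599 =9.93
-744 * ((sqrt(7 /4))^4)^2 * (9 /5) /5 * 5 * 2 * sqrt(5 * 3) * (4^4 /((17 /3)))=-4395270.00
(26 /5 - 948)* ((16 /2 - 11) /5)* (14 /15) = 65996 /125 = 527.97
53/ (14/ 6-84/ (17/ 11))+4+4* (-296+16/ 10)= -15581319/ 13265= -1174.62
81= 81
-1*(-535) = 535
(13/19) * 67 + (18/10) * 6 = 5381/95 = 56.64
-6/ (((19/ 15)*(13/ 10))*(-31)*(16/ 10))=1125/ 15314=0.07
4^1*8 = 32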